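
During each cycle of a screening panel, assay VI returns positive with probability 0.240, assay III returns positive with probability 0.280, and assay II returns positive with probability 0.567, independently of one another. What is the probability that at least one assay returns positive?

Since the events are independent, P(none) is the product of the individual non-occurrence probabilities.
P(none) = (1 − 0.240) × (1 − 0.280) × (1 − 0.567) = 0.760 × 0.720 × 0.433 = 0.2369376
P(at least one) = 1 − 0.2369376 = 0.7630624

0.7630624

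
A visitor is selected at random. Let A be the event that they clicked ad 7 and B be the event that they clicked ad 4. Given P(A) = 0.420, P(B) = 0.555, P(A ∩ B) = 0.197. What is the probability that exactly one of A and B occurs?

P(exactly one) = 0.420 + 0.555 − 2·0.197 = 0.581

0.581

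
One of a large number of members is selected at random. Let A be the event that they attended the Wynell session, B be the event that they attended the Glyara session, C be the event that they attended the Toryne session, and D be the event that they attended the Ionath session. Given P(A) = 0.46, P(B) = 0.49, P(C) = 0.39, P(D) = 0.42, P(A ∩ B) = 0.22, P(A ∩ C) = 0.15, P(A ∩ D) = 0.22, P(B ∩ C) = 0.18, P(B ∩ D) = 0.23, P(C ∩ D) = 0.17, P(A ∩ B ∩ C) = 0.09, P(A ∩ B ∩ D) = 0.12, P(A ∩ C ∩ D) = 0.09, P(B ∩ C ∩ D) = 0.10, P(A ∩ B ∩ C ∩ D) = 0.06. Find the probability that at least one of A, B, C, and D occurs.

P(A ∪ B ∪ C ∪ D) = 0.46 + 0.49 + 0.39 + 0.42 − 0.22 − 0.15 − 0.22 − 0.18 − 0.23 − 0.17 + 0.09 + 0.12 + 0.09 + 0.10 − 0.06 = 0.93

0.93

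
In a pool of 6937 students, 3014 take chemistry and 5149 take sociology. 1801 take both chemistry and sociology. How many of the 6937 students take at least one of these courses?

Using inclusion–exclusion:
|at least one| = 3014 + 5149 − 1801 = 6362

6362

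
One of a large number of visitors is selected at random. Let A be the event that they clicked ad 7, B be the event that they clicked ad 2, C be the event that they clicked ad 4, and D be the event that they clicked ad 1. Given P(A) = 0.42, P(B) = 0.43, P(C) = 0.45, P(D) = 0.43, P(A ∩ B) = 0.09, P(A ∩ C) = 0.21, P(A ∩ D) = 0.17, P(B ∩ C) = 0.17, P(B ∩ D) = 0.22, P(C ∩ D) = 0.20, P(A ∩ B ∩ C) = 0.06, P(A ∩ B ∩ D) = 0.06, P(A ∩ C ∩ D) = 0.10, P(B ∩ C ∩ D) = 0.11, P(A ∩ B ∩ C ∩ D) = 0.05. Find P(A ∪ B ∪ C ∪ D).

By inclusion-exclusion,
P(A ∪ B ∪ C ∪ D) = 0.42 + 0.43 + 0.45 + 0.43 − 0.09 − 0.21 − 0.17 − 0.17 − 0.22 − 0.20 + 0.06 + 0.06 + 0.10 + 0.11 − 0.05 = 0.95

0.95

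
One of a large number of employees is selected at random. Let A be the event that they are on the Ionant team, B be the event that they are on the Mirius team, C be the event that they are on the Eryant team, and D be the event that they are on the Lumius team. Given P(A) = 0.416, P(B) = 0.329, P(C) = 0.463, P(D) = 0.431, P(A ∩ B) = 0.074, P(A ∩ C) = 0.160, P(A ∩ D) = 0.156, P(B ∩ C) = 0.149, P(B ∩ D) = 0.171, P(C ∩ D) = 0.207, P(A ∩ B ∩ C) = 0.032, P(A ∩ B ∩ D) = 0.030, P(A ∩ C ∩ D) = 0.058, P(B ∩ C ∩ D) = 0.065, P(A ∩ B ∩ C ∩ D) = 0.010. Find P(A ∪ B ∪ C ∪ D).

0.897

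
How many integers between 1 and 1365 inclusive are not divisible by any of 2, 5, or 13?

504

By inclusion-exclusion,
floor(1365/2) + floor(1365/5) + floor(1365/13) − floor(1365/10) − floor(1365/26) − floor(1365/65) + floor(1365/130) = 682 + 273 + 105 − 136 − 52 − 21 + 10 = 861
1365 − 861 = 504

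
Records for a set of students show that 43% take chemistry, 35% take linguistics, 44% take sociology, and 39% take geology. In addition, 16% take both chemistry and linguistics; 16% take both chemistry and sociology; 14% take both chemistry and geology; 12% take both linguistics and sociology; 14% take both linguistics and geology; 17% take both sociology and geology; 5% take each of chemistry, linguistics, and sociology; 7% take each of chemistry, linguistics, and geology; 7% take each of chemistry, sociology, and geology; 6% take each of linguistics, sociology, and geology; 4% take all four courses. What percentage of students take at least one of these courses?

93%

Apply inclusion-exclusion:
P(at least one) = 43 + 35 + 44 + 39 − 16 − 16 − 14 − 12 − 14 − 17 + 5 + 7 + 7 + 6 − 4 = 93%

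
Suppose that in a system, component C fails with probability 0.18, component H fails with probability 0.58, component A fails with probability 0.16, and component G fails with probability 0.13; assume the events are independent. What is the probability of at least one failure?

0.74831248

P(none) = (1 − 0.18) × (1 − 0.58) × (1 − 0.16) × (1 − 0.13) = 0.82 × 0.42 × 0.84 × 0.87 = 0.25168752
P(at least one) = 1 − 0.25168752 = 0.74831248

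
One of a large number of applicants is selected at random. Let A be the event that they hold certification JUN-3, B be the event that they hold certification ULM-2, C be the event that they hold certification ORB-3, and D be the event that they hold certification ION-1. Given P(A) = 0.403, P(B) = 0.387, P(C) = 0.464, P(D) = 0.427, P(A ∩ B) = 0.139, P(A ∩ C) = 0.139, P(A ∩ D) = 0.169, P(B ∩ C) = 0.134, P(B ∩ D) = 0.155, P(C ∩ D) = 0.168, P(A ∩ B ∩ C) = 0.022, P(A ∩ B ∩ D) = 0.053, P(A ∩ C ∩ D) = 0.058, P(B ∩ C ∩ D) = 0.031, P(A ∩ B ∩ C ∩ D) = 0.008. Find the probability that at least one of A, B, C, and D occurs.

Inclusion–exclusion gives
P(A ∪ B ∪ C ∪ D) = 0.403 + 0.387 + 0.464 + 0.427 − 0.139 − 0.139 − 0.169 − 0.134 − 0.155 − 0.168 + 0.022 + 0.053 + 0.058 + 0.031 − 0.008 = 0.933

0.933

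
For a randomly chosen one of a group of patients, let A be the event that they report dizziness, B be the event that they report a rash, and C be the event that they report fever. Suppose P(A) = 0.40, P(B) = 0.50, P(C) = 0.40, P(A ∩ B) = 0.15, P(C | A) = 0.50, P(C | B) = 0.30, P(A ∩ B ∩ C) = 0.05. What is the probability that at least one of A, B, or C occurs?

0.85

P(A ∩ C) = P(A)·P(C|A) = 0.40 × 0.50 = 0.20
P(B ∩ C) = P(B)·P(C|B) = 0.50 × 0.30 = 0.15
P(A ∪ B ∪ C) = 0.40 + 0.50 + 0.40 − 0.15 − 0.20 − 0.15 + 0.05 = 0.85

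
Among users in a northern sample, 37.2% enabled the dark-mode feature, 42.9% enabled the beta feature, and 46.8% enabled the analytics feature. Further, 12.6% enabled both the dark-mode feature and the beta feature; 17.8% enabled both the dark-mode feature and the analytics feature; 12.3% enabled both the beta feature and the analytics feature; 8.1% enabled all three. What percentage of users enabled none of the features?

P(union) = 37.2 + 42.9 + 46.8 − 12.6 − 17.8 − 12.3 + 8.1 = 92.3%
P(none) = 100% − 92.3% = 7.7%

7.7%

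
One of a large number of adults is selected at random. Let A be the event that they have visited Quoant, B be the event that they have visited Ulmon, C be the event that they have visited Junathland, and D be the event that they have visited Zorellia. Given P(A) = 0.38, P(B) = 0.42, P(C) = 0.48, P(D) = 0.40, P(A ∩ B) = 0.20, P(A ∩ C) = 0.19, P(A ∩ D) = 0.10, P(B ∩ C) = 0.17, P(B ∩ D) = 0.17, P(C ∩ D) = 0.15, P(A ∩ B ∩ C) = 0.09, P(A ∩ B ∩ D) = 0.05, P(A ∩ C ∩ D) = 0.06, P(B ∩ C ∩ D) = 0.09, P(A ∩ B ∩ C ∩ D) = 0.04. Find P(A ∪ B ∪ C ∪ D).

0.95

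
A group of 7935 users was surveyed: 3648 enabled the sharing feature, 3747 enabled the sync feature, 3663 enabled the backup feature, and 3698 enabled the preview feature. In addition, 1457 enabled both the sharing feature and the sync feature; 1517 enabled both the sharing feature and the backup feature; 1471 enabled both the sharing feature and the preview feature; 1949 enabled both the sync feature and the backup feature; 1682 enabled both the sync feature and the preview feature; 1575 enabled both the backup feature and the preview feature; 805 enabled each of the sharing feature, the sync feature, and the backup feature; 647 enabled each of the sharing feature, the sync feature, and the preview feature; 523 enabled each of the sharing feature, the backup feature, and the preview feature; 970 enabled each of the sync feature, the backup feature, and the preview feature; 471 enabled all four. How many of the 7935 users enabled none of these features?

356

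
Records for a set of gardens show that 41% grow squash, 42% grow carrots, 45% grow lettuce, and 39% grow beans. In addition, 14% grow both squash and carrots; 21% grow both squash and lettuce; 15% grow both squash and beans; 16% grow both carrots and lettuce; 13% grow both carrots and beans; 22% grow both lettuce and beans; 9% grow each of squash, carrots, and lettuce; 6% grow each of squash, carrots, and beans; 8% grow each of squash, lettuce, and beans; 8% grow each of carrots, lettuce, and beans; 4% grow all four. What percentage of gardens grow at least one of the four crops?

93%

By inclusion–exclusion:
P(at least one) = 41 + 42 + 45 + 39 − 14 − 21 − 15 − 16 − 13 − 22 + 9 + 6 + 8 + 8 − 4 = 93%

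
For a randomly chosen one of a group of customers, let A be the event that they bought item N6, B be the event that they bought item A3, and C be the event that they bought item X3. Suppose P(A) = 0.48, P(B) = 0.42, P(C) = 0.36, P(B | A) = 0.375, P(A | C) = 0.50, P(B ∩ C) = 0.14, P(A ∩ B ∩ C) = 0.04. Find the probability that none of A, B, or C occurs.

P(A ∩ B) = P(A)·P(B|A) = 0.48 × 0.375 = 0.18
P(A ∩ C) = P(C)·P(A|C) = 0.36 × 0.50 = 0.18
Inclusion–exclusion gives
P(A ∪ B ∪ C) = 0.48 + 0.42 + 0.36 − 0.18 − 0.18 − 0.14 + 0.04 = 0.80
P(none) = 1 − 0.80 = 0.20

0.20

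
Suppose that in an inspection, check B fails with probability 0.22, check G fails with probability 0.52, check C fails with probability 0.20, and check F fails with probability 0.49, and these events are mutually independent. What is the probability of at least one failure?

0.8472448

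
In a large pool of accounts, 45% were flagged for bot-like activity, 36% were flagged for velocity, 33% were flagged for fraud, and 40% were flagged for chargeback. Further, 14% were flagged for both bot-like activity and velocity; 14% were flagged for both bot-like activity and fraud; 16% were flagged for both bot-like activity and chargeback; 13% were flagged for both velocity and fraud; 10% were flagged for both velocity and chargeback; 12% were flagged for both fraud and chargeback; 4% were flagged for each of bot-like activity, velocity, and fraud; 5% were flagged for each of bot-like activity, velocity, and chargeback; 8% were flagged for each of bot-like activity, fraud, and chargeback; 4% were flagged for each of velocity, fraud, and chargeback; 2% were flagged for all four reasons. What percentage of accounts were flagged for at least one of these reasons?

94%

Apply inclusion-exclusion:
P(union) = 45 + 36 + 33 + 40 − 14 − 14 − 16 − 13 − 10 − 12 + 4 + 5 + 8 + 4 − 2 = 94%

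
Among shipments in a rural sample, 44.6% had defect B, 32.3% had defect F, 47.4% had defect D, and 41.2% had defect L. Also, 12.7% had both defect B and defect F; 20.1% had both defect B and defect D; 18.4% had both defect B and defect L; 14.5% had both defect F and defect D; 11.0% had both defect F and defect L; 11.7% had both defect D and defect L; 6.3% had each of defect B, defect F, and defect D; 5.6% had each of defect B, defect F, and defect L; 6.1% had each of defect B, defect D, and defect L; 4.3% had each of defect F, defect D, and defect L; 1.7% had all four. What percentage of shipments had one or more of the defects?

97.7%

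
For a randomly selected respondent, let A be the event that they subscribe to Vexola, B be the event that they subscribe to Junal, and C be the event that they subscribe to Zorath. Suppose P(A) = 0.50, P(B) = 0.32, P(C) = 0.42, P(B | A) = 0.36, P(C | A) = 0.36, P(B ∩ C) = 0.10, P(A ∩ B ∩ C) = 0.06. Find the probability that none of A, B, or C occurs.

0.16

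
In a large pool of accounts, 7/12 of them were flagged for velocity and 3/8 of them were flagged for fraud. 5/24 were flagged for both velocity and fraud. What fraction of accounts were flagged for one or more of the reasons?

By inclusion–exclusion:
P(≥1) = 7/12 + 3/8 − 5/24 = 3/4

3/4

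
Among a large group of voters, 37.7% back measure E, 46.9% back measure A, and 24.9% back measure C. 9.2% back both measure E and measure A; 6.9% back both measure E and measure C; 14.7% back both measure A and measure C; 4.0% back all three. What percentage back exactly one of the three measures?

59.9%

By inclusion–exclusion (exactly-one form):
P(exactly one) = 37.7 + 46.9 + 24.9 − 2·9.2 − 2·6.9 − 2·14.7 + 3·4.0 = 59.9%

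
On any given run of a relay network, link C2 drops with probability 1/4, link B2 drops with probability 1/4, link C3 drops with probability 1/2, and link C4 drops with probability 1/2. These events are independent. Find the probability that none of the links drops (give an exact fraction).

9/64

P(none) = (1 − 1/4) × (1 − 1/4) × (1 − 1/2) × (1 − 1/2) = 3/4 × 3/4 × 1/2 × 1/2 = 9/64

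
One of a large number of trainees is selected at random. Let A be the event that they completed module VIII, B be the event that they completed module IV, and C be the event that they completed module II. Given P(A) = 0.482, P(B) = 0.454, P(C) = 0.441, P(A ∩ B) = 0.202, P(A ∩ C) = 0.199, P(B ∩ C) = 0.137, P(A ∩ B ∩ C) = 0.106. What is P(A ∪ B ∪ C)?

Using inclusion–exclusion:
P(A ∪ B ∪ C) = 0.482 + 0.454 + 0.441 − 0.202 − 0.199 − 0.137 + 0.106 = 0.945

0.945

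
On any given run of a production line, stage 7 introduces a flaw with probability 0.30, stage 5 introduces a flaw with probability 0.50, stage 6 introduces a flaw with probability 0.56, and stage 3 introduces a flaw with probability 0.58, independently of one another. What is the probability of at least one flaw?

0.93532

P(none) = (1 − 0.30) × (1 − 0.50) × (1 − 0.56) × (1 − 0.58) = 0.70 × 0.50 × 0.44 × 0.42 = 0.06468
P(at least one) = 1 − 0.06468 = 0.93532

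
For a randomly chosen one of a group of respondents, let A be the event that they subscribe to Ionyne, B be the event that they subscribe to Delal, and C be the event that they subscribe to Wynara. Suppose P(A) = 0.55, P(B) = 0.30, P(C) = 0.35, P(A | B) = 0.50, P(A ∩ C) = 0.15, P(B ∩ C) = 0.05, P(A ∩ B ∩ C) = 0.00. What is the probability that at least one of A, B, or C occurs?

P(A ∩ B) = P(B)·P(A|B) = 0.30 × 0.50 = 0.15
P(A ∪ B ∪ C) = 0.55 + 0.30 + 0.35 − 0.15 − 0.15 − 0.05 + 0.00 = 0.85

0.85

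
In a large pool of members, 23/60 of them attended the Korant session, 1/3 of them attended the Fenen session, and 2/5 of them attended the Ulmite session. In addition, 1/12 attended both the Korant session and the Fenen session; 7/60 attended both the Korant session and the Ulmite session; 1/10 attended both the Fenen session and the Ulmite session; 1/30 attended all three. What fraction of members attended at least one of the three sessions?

17/20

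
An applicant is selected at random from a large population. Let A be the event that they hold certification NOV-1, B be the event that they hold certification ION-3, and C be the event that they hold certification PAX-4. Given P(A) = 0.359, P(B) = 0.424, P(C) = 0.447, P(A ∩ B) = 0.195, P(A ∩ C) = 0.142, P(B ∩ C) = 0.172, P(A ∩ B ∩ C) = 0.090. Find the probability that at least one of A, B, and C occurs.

0.811

Apply inclusion-exclusion:
P(A ∪ B ∪ C) = 0.359 + 0.424 + 0.447 − 0.195 − 0.142 − 0.172 + 0.090 = 0.811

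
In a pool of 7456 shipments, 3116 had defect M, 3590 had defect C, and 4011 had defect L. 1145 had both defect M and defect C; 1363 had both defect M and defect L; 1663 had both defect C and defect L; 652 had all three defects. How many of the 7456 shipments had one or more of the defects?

By inclusion–exclusion:
N(≥1) = 3116 + 3590 + 4011 − 1145 − 1363 − 1663 + 652 = 7198

7198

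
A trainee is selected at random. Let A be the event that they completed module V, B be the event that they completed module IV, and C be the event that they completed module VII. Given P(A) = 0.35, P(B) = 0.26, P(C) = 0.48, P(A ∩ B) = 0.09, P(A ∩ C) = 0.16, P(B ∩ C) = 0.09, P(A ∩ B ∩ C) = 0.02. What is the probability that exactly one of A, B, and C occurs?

By inclusion–exclusion (exactly-one form):
P(exactly one) = 0.35 + 0.26 + 0.48 − 2·0.09 − 2·0.16 − 2·0.09 + 3·0.02 = 0.47

0.47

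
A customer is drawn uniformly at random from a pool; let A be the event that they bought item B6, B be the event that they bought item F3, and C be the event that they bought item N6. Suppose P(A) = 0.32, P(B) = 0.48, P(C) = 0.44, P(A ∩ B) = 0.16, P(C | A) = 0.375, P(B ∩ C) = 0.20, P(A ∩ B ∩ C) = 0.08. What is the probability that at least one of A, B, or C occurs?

P(A ∩ C) = P(A)·P(C|A) = 0.32 × 0.375 = 0.12
Inclusion–exclusion gives
P(A ∪ B ∪ C) = 0.32 + 0.48 + 0.44 − 0.16 − 0.12 − 0.20 + 0.08 = 0.84

0.84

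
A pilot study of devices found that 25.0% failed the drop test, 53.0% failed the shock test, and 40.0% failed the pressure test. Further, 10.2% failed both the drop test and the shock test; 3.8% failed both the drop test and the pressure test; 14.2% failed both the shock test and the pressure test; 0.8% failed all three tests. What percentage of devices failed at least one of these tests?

P(at least one) = 25.0 + 53.0 + 40.0 − 10.2 − 3.8 − 14.2 + 0.8 = 90.6%

90.6%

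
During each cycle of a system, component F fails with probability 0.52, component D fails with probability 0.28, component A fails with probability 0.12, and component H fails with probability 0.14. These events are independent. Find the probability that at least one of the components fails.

P(none) = (1 − 0.52) × (1 − 0.28) × (1 − 0.12) × (1 − 0.14) = 0.48 × 0.72 × 0.88 × 0.86 = 0.26155008
P(at least one) = 1 − 0.26155008 = 0.73844992

0.73844992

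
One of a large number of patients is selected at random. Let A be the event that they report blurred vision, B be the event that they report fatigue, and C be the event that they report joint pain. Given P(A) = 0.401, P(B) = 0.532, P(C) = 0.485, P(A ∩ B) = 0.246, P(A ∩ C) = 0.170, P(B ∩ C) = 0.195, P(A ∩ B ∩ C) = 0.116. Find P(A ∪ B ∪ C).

0.923

P(A ∪ B ∪ C) = 0.401 + 0.532 + 0.485 − 0.246 − 0.170 − 0.195 + 0.116 = 0.923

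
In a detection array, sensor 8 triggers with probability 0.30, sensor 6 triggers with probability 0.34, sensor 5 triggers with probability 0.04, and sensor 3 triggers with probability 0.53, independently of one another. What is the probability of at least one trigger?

P(none) = (1 − 0.30) × (1 − 0.34) × (1 − 0.04) × (1 − 0.53) = 0.70 × 0.66 × 0.96 × 0.47 = 0.2084544
P(at least one) = 1 − 0.2084544 = 0.7915456

0.7915456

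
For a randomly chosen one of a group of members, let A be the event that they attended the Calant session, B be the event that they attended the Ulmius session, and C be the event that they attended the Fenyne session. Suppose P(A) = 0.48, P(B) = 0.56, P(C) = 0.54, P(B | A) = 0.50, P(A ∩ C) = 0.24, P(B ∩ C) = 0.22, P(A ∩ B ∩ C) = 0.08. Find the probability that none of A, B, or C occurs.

0.04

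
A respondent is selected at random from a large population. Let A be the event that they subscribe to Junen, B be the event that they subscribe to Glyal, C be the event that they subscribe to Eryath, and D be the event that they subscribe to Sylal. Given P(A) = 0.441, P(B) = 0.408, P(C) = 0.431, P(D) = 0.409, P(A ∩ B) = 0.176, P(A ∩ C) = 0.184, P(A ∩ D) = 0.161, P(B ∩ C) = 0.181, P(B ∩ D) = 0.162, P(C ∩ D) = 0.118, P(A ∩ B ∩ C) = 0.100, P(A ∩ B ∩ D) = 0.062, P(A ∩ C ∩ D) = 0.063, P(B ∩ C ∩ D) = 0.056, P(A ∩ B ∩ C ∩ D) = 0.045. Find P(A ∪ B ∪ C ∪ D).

0.943

Inclusion–exclusion gives
P(A ∪ B ∪ C ∪ D) = 0.441 + 0.408 + 0.431 + 0.409 − 0.176 − 0.184 − 0.161 − 0.181 − 0.162 − 0.118 + 0.100 + 0.062 + 0.063 + 0.056 − 0.045 = 0.943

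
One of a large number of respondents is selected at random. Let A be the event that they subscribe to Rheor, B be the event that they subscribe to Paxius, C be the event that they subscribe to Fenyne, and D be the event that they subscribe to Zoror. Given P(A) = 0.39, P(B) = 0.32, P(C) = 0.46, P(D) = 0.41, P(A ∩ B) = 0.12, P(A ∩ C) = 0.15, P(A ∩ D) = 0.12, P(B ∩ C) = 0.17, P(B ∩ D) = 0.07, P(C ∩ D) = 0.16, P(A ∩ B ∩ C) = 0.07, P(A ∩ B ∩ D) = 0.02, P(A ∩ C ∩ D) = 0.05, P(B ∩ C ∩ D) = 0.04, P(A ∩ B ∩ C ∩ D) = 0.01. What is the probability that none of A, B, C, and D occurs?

P(A ∪ B ∪ C ∪ D) = 0.39 + 0.32 + 0.46 + 0.41 − 0.12 − 0.15 − 0.12 − 0.17 − 0.07 − 0.16 + 0.07 + 0.02 + 0.05 + 0.04 − 0.01 = 0.96
P(none) = 1 − 0.96 = 0.04

0.04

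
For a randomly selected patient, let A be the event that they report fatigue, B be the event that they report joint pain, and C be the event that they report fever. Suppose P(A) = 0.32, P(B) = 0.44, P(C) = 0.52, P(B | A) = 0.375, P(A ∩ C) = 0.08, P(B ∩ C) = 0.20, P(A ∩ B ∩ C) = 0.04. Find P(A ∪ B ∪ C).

0.92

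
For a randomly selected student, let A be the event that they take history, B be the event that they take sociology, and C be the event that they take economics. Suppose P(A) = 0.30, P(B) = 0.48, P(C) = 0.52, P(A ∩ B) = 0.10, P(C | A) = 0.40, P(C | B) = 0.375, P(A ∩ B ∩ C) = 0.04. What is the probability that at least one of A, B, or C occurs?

0.94

P(A ∩ C) = P(A)·P(C|A) = 0.30 × 0.40 = 0.12
P(B ∩ C) = P(B)·P(C|B) = 0.48 × 0.375 = 0.18
Using inclusion–exclusion:
P(A ∪ B ∪ C) = 0.30 + 0.48 + 0.52 − 0.10 − 0.12 − 0.18 + 0.04 = 0.94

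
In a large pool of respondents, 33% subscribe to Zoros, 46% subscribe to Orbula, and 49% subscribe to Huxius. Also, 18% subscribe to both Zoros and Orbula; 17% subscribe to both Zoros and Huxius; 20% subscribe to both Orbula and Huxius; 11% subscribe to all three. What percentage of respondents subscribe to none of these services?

Inclusion–exclusion gives
P(union) = 33 + 46 + 49 − 18 − 17 − 20 + 11 = 84%
P(none) = 100% − 84% = 16%

16%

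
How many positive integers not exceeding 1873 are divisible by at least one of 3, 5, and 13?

951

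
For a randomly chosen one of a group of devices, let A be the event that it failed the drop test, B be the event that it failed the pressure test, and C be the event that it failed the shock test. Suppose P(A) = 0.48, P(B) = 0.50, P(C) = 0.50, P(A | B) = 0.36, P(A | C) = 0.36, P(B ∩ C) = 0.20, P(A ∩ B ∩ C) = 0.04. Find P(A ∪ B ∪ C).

0.96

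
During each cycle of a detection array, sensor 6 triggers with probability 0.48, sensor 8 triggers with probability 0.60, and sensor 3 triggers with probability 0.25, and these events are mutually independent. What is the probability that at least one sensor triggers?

Since the events are independent, P(none) is the product of the individual non-occurrence probabilities.
P(none) = (1 − 0.48) × (1 − 0.60) × (1 − 0.25) = 0.52 × 0.40 × 0.75 = 0.156
P(at least one) = 1 − 0.156 = 0.844

0.844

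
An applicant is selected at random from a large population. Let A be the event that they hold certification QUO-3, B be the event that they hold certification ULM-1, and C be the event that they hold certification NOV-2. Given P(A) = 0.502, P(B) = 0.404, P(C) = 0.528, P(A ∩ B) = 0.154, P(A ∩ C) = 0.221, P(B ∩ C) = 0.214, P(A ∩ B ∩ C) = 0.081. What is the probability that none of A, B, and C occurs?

0.074

Inclusion–exclusion gives
P(A ∪ B ∪ C) = 0.502 + 0.404 + 0.528 − 0.154 − 0.221 − 0.214 + 0.081 = 0.926
P(none) = 1 − 0.926 = 0.074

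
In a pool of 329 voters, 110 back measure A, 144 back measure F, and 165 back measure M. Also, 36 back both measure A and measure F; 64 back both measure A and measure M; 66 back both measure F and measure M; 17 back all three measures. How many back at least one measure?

270

N(≥1) = 110 + 144 + 165 − 36 − 64 − 66 + 17 = 270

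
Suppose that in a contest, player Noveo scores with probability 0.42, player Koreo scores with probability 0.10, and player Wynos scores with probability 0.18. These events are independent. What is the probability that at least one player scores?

0.57196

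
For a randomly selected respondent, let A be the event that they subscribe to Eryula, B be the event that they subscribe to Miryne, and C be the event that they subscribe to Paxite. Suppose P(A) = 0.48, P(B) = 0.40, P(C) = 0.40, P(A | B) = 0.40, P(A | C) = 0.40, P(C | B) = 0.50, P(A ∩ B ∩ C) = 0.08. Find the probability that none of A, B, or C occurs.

P(A ∩ B) = P(B)·P(A|B) = 0.40 × 0.40 = 0.16
P(A ∩ C) = P(C)·P(A|C) = 0.40 × 0.40 = 0.16
P(B ∩ C) = P(B)·P(C|B) = 0.40 × 0.50 = 0.20
By inclusion–exclusion:
P(A ∪ B ∪ C) = 0.48 + 0.40 + 0.40 − 0.16 − 0.16 − 0.20 + 0.08 = 0.84
P(none) = 1 − 0.84 = 0.16

0.16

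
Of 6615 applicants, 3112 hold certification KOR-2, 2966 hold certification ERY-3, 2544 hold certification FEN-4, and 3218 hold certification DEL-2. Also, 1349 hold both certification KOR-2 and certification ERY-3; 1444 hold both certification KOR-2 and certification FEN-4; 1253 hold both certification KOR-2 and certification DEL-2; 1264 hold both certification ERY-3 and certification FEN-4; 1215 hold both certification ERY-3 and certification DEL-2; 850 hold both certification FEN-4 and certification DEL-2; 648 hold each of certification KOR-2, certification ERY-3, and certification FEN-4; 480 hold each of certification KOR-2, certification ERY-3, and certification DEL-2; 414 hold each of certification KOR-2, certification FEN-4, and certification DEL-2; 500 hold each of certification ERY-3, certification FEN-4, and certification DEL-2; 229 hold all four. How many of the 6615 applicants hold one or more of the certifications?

6278

Inclusion–exclusion gives
|at least one| = 3112 + 2966 + 2544 + 3218 − 1349 − 1444 − 1253 − 1264 − 1215 − 850 + 648 + 480 + 414 + 500 − 229 = 6278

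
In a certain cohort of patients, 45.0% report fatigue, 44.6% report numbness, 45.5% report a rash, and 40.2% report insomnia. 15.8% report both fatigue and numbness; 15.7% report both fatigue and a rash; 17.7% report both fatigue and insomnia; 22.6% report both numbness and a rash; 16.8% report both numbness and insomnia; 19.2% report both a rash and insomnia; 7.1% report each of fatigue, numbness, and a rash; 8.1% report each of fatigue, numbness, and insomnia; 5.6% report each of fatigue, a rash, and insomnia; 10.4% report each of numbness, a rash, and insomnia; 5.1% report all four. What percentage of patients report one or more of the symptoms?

Apply inclusion-exclusion:
P(≥1) = 45.0 + 44.6 + 45.5 + 40.2 − 15.8 − 15.7 − 17.7 − 22.6 − 16.8 − 19.2 + 7.1 + 8.1 + 5.6 + 10.4 − 5.1 = 93.6%

93.6%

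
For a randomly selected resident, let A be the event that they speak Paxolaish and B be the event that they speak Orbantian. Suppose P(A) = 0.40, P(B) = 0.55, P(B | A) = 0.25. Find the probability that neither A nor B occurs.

0.15

P(A ∩ B) = P(A)·P(B|A) = 0.40 × 0.25 = 0.10
Using inclusion–exclusion:
P(A ∪ B) = 0.40 + 0.55 − 0.10 = 0.85
P(none) = 1 − 0.85 = 0.15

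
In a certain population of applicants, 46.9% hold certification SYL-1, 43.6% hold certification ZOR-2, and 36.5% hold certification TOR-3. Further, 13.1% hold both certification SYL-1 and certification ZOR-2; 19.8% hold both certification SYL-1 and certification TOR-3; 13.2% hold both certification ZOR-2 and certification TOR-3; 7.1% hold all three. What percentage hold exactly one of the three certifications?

P(exactly one) = 46.9 + 43.6 + 36.5 − 2·13.1 − 2·19.8 − 2·13.2 + 3·7.1 = 56.1%

56.1%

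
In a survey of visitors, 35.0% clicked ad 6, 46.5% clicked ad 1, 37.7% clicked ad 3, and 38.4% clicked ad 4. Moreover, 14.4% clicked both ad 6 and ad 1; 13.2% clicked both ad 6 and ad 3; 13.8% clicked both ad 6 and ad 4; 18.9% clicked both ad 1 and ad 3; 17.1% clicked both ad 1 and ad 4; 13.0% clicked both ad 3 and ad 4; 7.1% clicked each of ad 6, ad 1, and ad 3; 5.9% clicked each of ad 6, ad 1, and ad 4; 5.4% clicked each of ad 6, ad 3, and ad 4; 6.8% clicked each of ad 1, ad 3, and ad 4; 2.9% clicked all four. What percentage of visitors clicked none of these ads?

10.5%

P(at least one) = 35.0 + 46.5 + 37.7 + 38.4 − 14.4 − 13.2 − 13.8 − 18.9 − 17.1 − 13.0 + 7.1 + 5.9 + 5.4 + 6.8 − 2.9 = 89.5%
P(none) = 100% − 89.5% = 10.5%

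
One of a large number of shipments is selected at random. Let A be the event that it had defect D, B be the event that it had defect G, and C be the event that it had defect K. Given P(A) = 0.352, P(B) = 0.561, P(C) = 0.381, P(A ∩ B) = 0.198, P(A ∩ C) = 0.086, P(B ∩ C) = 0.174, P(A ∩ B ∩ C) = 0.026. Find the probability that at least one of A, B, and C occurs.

Apply inclusion-exclusion:
P(A ∪ B ∪ C) = 0.352 + 0.561 + 0.381 − 0.198 − 0.086 − 0.174 + 0.026 = 0.862

0.862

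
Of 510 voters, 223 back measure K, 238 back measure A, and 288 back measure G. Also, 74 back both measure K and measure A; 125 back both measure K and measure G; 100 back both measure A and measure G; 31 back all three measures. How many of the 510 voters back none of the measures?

29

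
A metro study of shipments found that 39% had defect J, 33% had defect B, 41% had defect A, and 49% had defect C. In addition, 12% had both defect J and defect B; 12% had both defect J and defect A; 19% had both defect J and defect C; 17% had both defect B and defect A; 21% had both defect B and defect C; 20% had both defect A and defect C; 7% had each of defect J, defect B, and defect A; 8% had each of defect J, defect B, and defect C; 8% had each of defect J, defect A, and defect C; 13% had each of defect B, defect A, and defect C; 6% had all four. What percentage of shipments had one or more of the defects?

By inclusion-exclusion,
P(union) = 39 + 33 + 41 + 49 − 12 − 12 − 19 − 17 − 21 − 20 + 7 + 8 + 8 + 13 − 6 = 91%

91%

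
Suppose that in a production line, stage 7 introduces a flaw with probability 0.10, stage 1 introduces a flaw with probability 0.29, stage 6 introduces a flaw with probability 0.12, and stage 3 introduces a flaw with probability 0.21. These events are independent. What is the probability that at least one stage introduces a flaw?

0.5557672

Since the events are independent, P(none) is the product of the individual non-occurrence probabilities.
P(none) = (1 − 0.10) × (1 − 0.29) × (1 − 0.12) × (1 − 0.21) = 0.90 × 0.71 × 0.88 × 0.79 = 0.4442328
P(at least one) = 1 − 0.4442328 = 0.5557672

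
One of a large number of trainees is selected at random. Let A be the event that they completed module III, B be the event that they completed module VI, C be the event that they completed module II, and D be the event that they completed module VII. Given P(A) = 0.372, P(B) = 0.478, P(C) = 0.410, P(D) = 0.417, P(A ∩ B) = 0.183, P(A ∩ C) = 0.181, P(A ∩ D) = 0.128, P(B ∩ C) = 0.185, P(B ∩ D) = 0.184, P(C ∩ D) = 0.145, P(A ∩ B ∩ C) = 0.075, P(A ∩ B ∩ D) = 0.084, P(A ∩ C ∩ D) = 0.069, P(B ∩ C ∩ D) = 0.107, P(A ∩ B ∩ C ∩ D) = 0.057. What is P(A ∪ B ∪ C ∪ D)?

By inclusion-exclusion,
P(A ∪ B ∪ C ∪ D) = 0.372 + 0.478 + 0.410 + 0.417 − 0.183 − 0.181 − 0.128 − 0.185 − 0.184 − 0.145 + 0.075 + 0.084 + 0.069 + 0.107 − 0.057 = 0.949

0.949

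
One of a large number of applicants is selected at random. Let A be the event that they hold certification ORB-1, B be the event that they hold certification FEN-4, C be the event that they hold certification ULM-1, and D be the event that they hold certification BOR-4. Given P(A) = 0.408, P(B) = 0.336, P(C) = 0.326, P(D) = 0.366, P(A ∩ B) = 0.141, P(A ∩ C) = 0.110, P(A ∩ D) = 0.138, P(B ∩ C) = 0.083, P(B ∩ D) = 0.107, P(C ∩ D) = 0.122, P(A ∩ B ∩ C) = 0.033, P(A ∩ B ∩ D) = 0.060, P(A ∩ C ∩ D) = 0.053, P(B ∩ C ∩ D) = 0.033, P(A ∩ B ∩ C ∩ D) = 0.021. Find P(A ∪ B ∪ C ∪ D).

0.893

P(A ∪ B ∪ C ∪ D) = 0.408 + 0.336 + 0.326 + 0.366 − 0.141 − 0.110 − 0.138 − 0.083 − 0.107 − 0.122 + 0.033 + 0.060 + 0.053 + 0.033 − 0.021 = 0.893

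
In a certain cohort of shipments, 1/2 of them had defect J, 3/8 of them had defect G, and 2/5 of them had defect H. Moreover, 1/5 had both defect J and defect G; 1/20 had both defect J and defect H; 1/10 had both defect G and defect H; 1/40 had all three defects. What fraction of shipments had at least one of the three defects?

19/20

By inclusion–exclusion:
P(at least one) = 1/2 + 3/8 + 2/5 − 1/5 − 1/20 − 1/10 + 1/40 = 19/20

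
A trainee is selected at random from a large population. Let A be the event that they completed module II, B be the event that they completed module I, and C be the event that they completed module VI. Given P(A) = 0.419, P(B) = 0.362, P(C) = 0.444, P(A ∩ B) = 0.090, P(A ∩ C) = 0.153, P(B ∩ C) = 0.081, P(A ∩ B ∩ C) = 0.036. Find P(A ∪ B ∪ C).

Inclusion–exclusion gives
P(A ∪ B ∪ C) = 0.419 + 0.362 + 0.444 − 0.090 − 0.153 − 0.081 + 0.036 = 0.937

0.937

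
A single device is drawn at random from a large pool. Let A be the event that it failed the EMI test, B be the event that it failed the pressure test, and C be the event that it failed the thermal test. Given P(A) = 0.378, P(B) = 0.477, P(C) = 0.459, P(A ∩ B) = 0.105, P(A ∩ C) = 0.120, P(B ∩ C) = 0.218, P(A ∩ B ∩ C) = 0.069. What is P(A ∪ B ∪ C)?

By inclusion-exclusion,
P(A ∪ B ∪ C) = 0.378 + 0.477 + 0.459 − 0.105 − 0.120 − 0.218 + 0.069 = 0.940

0.940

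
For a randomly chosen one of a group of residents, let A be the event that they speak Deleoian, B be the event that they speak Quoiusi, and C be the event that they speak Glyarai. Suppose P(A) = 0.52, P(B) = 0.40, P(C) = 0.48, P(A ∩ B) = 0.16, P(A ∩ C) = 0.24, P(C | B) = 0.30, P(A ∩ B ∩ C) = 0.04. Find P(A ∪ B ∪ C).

0.92

P(B ∩ C) = P(B)·P(C|B) = 0.40 × 0.30 = 0.12
Inclusion–exclusion gives
P(A ∪ B ∪ C) = 0.52 + 0.40 + 0.48 − 0.16 − 0.24 − 0.12 + 0.04 = 0.92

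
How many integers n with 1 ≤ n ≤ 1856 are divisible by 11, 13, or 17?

390

Inclusion–exclusion gives
floor(1856/11) + floor(1856/13) + floor(1856/17) − floor(1856/143) − floor(1856/187) − floor(1856/221) + floor(1856/2431) = 168 + 142 + 109 − 12 − 9 − 8 + 0 = 390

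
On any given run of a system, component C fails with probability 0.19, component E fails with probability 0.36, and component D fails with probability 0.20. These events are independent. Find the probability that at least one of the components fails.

0.58528

Independence gives P(none) = ∏(1 − pᵢ).
P(none) = (1 − 0.19) × (1 − 0.36) × (1 − 0.20) = 0.81 × 0.64 × 0.80 = 0.41472
P(at least one) = 1 − 0.41472 = 0.58528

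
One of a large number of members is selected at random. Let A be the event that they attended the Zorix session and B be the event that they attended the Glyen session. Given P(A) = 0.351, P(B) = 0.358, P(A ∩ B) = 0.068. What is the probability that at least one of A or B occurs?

0.641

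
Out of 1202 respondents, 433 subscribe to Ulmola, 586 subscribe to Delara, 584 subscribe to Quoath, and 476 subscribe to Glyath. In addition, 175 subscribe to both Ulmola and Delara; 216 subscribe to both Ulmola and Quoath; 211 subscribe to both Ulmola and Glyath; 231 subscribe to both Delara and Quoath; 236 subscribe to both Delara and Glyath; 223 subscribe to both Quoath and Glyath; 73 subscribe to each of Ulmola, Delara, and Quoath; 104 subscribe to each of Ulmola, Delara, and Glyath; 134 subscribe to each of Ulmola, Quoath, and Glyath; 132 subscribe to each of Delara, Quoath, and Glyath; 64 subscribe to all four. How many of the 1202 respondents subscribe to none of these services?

36

|at least one| = 433 + 586 + 584 + 476 − 175 − 216 − 211 − 231 − 236 − 223 + 73 + 104 + 134 + 132 − 64 = 1166
None: 1202 − 1166 = 36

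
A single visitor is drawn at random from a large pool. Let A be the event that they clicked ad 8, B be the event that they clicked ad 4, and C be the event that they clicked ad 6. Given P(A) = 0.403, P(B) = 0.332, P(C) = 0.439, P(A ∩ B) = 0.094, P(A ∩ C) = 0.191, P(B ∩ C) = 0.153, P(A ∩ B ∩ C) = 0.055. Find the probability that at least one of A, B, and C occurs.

0.791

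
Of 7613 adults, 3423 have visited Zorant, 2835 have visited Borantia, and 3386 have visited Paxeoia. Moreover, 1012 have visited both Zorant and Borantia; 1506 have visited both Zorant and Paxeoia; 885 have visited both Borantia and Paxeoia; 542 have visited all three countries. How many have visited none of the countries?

|at least one| = 3423 + 2835 + 3386 − 1012 − 1506 − 885 + 542 = 6783
None: 7613 − 6783 = 830

830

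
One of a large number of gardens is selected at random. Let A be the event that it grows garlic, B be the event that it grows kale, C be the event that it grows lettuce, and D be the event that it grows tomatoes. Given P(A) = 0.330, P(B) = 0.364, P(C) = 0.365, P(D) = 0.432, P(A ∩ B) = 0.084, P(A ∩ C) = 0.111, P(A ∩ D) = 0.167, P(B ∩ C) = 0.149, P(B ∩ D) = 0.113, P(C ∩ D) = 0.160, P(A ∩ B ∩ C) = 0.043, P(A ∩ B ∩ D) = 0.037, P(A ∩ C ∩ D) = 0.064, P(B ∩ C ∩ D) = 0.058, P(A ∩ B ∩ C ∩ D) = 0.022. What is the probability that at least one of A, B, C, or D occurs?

P(A ∪ B ∪ C ∪ D) = 0.330 + 0.364 + 0.365 + 0.432 − 0.084 − 0.111 − 0.167 − 0.149 − 0.113 − 0.160 + 0.043 + 0.037 + 0.064 + 0.058 − 0.022 = 0.887

0.887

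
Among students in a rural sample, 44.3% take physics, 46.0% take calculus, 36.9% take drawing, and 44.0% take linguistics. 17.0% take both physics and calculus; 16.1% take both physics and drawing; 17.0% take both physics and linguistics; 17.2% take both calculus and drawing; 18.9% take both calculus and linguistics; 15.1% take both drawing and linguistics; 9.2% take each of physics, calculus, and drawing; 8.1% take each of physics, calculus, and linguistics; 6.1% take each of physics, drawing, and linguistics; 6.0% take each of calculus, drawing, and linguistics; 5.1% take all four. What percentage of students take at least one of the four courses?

94.2%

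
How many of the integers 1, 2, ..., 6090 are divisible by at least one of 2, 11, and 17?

Using inclusion–exclusion:
3045 + 553 + 358 − 276 − 179 − 32 + 16 = 3485

3485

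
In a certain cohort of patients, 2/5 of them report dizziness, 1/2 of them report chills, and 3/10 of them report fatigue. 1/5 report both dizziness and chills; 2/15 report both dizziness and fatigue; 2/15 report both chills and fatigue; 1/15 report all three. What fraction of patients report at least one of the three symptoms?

4/5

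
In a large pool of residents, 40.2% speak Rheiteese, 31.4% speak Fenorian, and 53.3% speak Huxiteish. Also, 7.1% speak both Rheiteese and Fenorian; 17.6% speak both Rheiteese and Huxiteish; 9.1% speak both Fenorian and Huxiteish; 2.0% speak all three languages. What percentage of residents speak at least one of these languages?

93.1%

P(≥1) = 40.2 + 31.4 + 53.3 − 7.1 − 17.6 − 9.1 + 2.0 = 93.1%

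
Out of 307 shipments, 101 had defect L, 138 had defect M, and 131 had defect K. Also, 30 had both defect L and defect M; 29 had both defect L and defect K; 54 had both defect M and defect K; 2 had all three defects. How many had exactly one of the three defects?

150

|exactly one| = 101 + 138 + 131 − 2·30 − 2·29 − 2·54 + 3·2 = 150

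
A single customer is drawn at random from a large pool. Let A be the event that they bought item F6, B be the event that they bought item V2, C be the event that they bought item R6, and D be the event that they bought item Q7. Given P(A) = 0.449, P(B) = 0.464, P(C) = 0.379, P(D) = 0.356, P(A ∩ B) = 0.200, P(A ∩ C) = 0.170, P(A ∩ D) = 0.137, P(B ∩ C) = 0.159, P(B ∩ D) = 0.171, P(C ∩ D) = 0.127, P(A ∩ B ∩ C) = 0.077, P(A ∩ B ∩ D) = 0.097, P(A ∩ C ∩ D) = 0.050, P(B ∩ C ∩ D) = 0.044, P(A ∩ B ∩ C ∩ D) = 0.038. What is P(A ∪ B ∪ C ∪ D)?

P(A ∪ B ∪ C ∪ D) = 0.449 + 0.464 + 0.379 + 0.356 − 0.200 − 0.170 − 0.137 − 0.159 − 0.171 − 0.127 + 0.077 + 0.097 + 0.050 + 0.044 − 0.038 = 0.914

0.914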